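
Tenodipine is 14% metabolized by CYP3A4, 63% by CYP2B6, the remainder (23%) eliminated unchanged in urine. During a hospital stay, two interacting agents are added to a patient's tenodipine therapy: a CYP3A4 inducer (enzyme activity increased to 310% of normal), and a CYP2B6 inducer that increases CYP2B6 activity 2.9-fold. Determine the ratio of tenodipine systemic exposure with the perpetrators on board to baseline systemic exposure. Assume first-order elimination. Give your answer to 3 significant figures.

The CYP3A4 pathway (14% of clearance) rises to 3.1× activity: 0.14 × 3.1 = 0.434.
The CYP2B6 pathway (63% of clearance) rises to 2.9× activity: 0.63 × 2.9 = 1.827.
Non-CYP routes (23%) are unchanged.
Relative clearance = 0.434 + 1.827 + 0.23 = 2.491.
Systemic exposure ∝ 1/CL: fold-change = 1 / 2.491 = 0.401.

0.401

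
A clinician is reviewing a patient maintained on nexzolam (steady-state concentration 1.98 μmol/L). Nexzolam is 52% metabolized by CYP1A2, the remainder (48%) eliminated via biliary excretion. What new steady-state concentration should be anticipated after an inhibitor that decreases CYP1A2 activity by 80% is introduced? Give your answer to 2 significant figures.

The CYP1A2 pathway (52% of clearance) is reduced to 0.2× activity: 0.52 × 0.2 = 0.104.
The remaining 48% of clearance is unaffected.
Relative clearance = 0.104 + 0.48 = 0.584.
New steady-state concentration = baseline ÷ relative clearance = 1.98 / 0.584 = 3.4 μmol/L.

3.4 μmol/L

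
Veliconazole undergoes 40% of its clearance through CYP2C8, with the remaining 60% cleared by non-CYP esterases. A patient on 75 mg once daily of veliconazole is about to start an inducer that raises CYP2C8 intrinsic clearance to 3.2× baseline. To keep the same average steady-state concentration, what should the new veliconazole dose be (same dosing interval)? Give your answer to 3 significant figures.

The CYP2C8 pathway (40% of clearance) is boosted to 3.2× activity: 0.4 × 3.2 = 1.28.
The remaining 60% of clearance is unaffected.
CL_new/CL_old = 1.28 + 0.6 = 1.88.
To maintain the same steady-state level, dose must scale with clearance: new dose = 75 × 1.88 = 141 mg.

141 mg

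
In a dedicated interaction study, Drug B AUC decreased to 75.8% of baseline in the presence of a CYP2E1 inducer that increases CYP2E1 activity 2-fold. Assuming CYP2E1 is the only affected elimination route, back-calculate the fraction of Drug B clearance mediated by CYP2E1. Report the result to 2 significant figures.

Let x = fm,CYP2E1. Because AUC ∝ 1/CL, relative clearance rose to 1/0.758 = 1.319.
Setting x·2 + (1 − x) = 1.319 and solving: x = (1.319 − 1)/(2 − 1) = 0.32.

0.32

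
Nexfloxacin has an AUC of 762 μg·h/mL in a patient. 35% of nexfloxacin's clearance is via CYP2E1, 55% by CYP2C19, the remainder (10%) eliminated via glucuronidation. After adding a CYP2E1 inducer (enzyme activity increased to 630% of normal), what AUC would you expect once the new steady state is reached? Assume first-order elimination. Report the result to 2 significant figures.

CYP2E1: 0.35 × 6.3 = 2.205
CYP2C19: 0.55 (unchanged)
Other: 0.1 (unchanged)
CL_new/CL_old = 2.205 + 0.55 + 0.1 = 2.855.
AUC ∝ 1/CL, so new value = 762 / 2.855 = 2.7 × 10² μg·h/mL.

2.7 × 10² μg·h/mL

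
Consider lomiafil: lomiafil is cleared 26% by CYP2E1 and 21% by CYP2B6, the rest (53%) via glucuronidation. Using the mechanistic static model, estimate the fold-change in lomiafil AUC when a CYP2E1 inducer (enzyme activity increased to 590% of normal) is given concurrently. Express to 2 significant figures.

0.44

The CYP2E1 pathway (26% of clearance) is boosted to 5.9× activity: 0.26 × 5.9 = 1.534.
CYP2B6 (21%) and the residual 53% are unaffected.
Relative clearance = 1.534 + 0.21 + 0.53 = 2.274.
AUC ratio = CL_old/CL_new = 1 / 2.274 = 0.44.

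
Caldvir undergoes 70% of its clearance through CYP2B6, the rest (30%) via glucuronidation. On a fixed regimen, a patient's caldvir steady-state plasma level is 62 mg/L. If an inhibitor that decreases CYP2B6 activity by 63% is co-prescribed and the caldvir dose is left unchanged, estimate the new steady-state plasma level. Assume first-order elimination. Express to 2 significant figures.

CYP2B6: 0.7 × 0.37 = 0.259
Other: 0.3 (unchanged)
Relative clearance = 0.259 + 0.3 = 0.559.
New steady-state plasma level = baseline ÷ relative clearance = 62 / 0.559 = 1.1 × 10² mg/L.

1.1 × 10² mg/L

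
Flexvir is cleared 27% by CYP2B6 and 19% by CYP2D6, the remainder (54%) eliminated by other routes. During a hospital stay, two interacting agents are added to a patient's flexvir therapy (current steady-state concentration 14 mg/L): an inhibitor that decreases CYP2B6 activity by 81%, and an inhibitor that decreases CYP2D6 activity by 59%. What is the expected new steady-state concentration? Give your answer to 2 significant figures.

21 mg/L

CYP2B6: 0.27 × 0.19 = 0.0513
CYP2D6: 0.19 × 0.41 = 0.0779
Other: 0.54 (unchanged)
Relative clearance = 0.0513 + 0.0779 + 0.54 = 0.6692.
Dividing the baseline by the relative clearance: 14 / 0.6692 = 21 mg/L.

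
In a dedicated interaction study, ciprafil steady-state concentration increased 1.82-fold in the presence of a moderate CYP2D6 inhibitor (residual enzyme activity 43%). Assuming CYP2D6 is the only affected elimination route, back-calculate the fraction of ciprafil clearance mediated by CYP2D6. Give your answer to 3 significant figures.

0.790

CL'/CL = 1 / 1.82 = 0.5495
0.43·fm + (1 − fm) = 0.5495
fm = (0.5495 − 1) / (0.43 − 1) = 0.790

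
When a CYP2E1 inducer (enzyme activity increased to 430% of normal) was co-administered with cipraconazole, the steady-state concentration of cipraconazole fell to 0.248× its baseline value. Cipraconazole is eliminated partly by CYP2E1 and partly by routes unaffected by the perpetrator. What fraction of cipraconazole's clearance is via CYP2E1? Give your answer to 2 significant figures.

Let x = fm,CYP2E1. Because steady-state concentration ∝ 1/CL, relative clearance rose to 1/0.248 = 4.032.
Only the CYP2E1 route changed, so 4.032 = x·4.3 + (1 − x), giving x = 0.92.

0.92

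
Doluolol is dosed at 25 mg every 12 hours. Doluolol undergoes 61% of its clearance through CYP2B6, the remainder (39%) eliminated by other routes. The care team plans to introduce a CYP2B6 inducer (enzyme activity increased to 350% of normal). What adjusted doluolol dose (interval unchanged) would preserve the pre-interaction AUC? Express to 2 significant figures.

63 mg

The CYP2B6 pathway (61% of clearance) is boosted to 3.5× activity: 0.61 × 3.5 = 2.135.
The remaining 39% of clearance is unaffected.
CL_new/CL_old = 2.135 + 0.39 = 2.525.
Exposure is unchanged when dose changes in proportion to clearance. New dose = 25 mg × 2.525 = 63 mg.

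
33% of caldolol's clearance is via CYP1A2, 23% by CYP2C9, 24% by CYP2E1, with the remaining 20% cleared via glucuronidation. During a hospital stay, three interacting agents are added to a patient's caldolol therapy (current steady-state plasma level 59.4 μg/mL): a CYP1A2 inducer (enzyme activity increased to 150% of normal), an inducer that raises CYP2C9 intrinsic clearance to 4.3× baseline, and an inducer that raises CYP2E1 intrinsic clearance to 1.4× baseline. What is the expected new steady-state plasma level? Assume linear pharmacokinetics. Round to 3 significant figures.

29.4 μg/mL

The CYP1A2 pathway (33% of clearance) rises to 1.5× activity: 0.33 × 1.5 = 0.495.
The CYP2C9 pathway (23% of clearance) increases to 4.3× activity: 0.23 × 4.3 = 0.989.
The CYP2E1 pathway (24% of clearance) is boosted to 1.4× activity: 0.24 × 1.4 = 0.336.
Non-CYP routes (20%) are unchanged.
Relative clearance = 0.495 + 0.989 + 0.336 + 0.2 = 2.02.
New steady-state plasma level = 59.4 / 2.02 = 29.4 μg/mL (concentration scales inversely with clearance).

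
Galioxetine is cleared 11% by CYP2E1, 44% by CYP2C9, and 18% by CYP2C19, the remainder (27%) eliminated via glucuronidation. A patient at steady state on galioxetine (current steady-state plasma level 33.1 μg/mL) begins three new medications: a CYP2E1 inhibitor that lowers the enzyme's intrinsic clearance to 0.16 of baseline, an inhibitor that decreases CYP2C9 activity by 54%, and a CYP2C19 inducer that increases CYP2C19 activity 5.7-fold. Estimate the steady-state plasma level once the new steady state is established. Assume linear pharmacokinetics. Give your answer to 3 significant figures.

21.8 μg/mL

The CYP2E1 pathway (11% of clearance) drops to 0.16× activity: 0.11 × 0.16 = 0.0176.
The CYP2C9 pathway (44% of clearance) falls to 0.46× activity: 0.44 × 0.46 = 0.2024.
The CYP2C19 pathway (18% of clearance) rises to 5.7× activity: 0.18 × 5.7 = 1.026.
The remaining 27% of clearance is unaffected.
Relative clearance = 0.0176 + 0.2024 + 1.026 + 0.27 = 1.516.
Steady-state plasma level ∝ 1/CL: new value = 33.1 / 1.516 = 21.8 μg/mL.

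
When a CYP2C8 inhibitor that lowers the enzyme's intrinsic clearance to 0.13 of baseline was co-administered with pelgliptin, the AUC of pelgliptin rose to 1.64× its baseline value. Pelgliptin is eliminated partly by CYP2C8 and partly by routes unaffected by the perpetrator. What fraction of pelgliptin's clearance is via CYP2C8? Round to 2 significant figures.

0.45

Let x = fm,CYP2C8. Because AUC ∝ 1/CL, relative clearance fell to 1/1.64 = 0.6098.
Setting x·0.13 + (1 − x) = 0.6098 and solving: x = (0.6098 − 1)/(0.13 − 1) = 0.45.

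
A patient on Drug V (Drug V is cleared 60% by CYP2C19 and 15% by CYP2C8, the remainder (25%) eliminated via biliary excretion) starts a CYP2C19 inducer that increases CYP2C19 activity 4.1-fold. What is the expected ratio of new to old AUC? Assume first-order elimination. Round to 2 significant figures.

0.35

CYP2C19: 0.6 × 4.1 = 2.46
CYP2C8: 0.15 (unchanged)
Other: 0.25 (unchanged)
New clearance relative to baseline: 2.46 + 0.15 + 0.25 = 2.86.
Since AUC ∝ 1/CL, the ratio is 1 / 2.86 = 0.35.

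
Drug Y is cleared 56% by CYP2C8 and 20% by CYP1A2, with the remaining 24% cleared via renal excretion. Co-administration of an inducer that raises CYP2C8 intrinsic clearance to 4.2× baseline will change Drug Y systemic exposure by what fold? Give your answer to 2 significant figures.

0.36

CYP2C8: 0.56 × 4.2 = 2.352
CYP1A2: 0.2 (unchanged)
Other: 0.24 (unchanged)
Relative clearance = 2.352 + 0.2 + 0.24 = 2.792.
Since systemic exposure ∝ 1/CL, the ratio is 1 / 2.792 = 0.36.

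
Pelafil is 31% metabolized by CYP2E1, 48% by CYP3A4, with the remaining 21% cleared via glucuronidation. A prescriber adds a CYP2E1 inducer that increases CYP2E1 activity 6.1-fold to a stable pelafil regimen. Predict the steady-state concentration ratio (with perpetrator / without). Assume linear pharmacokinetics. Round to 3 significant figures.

0.387

CYP2E1: 0.31 × 6.1 = 1.891
CYP3A4: 0.48 (unchanged)
Other: 0.21 (unchanged)
New clearance relative to baseline: 1.891 + 0.48 + 0.21 = 2.581.
Steady-state concentration ratio = CL_old/CL_new = 1 / 2.581 = 0.387.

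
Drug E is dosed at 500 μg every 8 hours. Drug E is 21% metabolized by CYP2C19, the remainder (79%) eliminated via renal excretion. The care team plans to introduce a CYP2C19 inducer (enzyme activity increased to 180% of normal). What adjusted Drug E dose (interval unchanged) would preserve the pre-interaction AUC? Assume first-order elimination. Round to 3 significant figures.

584 μg

The CYP2C19 pathway (21% of clearance) rises to 1.8× activity: 0.21 × 1.8 = 0.378.
The remaining 79% of clearance is unaffected.
New clearance relative to baseline: 0.378 + 0.79 = 1.168.
To maintain the same steady-state level, dose must scale with clearance: new dose = 500 × 1.168 = 584 μg.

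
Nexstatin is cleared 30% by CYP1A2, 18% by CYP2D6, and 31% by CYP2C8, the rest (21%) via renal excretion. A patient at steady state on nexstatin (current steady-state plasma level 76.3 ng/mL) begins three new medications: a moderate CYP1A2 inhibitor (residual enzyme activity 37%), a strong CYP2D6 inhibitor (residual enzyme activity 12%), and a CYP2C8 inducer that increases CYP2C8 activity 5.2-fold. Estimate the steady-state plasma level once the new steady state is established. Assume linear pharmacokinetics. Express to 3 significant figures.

The CYP1A2 pathway (30% of clearance) is reduced to 0.37× activity: 0.3 × 0.37 = 0.111.
The CYP2D6 pathway (18% of clearance) is reduced to 0.12× activity: 0.18 × 0.12 = 0.0216.
The CYP2C8 pathway (31% of clearance) increases to 5.2× activity: 0.31 × 5.2 = 1.612.
The remaining 21% of clearance is unaffected.
Relative clearance = 0.111 + 0.0216 + 1.612 + 0.21 = 1.9546.
Steady-state plasma level ∝ 1/CL: new value = 76.3 / 1.9546 = 39.0 ng/mL.

39.0 ng/mL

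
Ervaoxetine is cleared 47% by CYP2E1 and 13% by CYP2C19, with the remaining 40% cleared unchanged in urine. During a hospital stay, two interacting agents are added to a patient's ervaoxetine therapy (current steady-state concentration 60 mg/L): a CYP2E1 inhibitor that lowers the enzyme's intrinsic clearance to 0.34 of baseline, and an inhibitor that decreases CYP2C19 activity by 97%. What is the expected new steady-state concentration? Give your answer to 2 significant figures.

1.1 × 10² mg/L

The CYP2E1 pathway (47% of clearance) falls to 0.34× activity: 0.47 × 0.34 = 0.1598.
The CYP2C19 pathway (13% of clearance) is reduced to 0.03× activity: 0.13 × 0.03 = 0.0039.
The remaining 40% of clearance is unaffected.
New clearance relative to baseline: 0.1598 + 0.0039 + 0.4 = 0.5637.
New steady-state concentration = 60 / 0.5637 = 1.1 × 10² mg/L (concentration scales inversely with clearance).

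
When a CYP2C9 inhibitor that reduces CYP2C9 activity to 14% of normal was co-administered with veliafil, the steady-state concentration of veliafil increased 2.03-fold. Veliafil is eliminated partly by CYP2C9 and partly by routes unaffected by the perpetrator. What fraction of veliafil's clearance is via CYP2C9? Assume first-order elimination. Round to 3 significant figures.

Let fm be the CYP2C9 fraction. New clearance relative to baseline = fm × 0.14 + (1 − fm).
Steady-state concentration ratio = 1 / (new CL fraction), so new CL fraction = 1 / 2.03 = 0.4926.
fm × 0.14 + 1 − fm = 0.4926  ⇒  fm × (0.14 − 1) = −0.5074  ⇒  fm = 0.590.

0.590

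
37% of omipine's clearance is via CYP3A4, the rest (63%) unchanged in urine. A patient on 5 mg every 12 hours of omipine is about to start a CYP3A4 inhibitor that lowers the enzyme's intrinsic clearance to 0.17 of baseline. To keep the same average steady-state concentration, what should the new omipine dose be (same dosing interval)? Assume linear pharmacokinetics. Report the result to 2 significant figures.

3.5 mg

The CYP3A4 pathway (37% of clearance) falls to 0.17× activity: 0.37 × 0.17 = 0.0629.
The remaining 63% of clearance is unaffected.
CL_new/CL_old = 0.0629 + 0.63 = 0.6929.
Css,avg = (dose rate)/CL, so holding Css fixed requires dose ∝ CL: 5 × 0.6929 = 3.5 mg.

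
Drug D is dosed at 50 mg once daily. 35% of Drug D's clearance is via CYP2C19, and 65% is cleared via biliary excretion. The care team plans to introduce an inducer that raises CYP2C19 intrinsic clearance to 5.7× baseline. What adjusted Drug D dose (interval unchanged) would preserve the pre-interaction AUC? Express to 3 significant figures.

The CYP2C19 pathway (35% of clearance) rises to 5.7× activity: 0.35 × 5.7 = 1.995.
Non-CYP routes (65%) are unchanged.
CL_new/CL_old = 1.995 + 0.65 = 2.645.
To maintain the same steady-state level, dose must scale with clearance: new dose = 50 × 2.645 = 132 mg.

132 mg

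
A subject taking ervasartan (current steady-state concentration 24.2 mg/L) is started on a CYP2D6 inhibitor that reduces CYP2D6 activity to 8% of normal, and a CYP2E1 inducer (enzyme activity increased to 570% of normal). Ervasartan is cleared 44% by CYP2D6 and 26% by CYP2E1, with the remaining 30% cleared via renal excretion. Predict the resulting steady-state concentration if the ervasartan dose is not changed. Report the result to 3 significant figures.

The CYP2D6 pathway (44% of clearance) drops to 0.08× activity: 0.44 × 0.08 = 0.0352.
The CYP2E1 pathway (26% of clearance) rises to 5.7× activity: 0.26 × 5.7 = 1.482.
Non-CYP routes (30%) are unchanged.
New clearance relative to baseline: 0.0352 + 1.482 + 0.3 = 1.8172.
New steady-state concentration = 24.2 / 1.8172 = 13.3 mg/L (concentration scales inversely with clearance).

13.3 mg/L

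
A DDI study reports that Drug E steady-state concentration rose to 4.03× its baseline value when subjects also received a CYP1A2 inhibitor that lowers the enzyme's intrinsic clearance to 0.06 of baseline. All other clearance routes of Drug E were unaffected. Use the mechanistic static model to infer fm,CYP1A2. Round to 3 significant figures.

Let x = fm,CYP1A2. Because steady-state concentration ∝ 1/CL, relative clearance fell to 1/4.03 = 0.2481.
Only the CYP1A2 route changed, so 0.2481 = x·0.06 + (1 − x), giving x = 0.800.

0.800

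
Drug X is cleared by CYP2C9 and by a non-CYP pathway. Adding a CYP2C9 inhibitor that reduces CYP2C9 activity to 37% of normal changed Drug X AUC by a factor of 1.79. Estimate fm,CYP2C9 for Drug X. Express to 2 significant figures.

CL'/CL = 1 / 1.79 = 0.5587
0.37·fm + (1 − fm) = 0.5587
fm = (0.5587 − 1) / (0.37 − 1) = 0.70

0.70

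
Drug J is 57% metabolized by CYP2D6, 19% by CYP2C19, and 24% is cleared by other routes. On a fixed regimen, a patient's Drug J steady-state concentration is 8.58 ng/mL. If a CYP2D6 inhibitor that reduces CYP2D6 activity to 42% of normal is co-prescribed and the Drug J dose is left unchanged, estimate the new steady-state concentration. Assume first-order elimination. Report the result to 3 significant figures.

CYP2D6: 0.57 × 0.42 = 0.2394
CYP2C19: 0.19 (unchanged)
Other: 0.24 (unchanged)
Relative clearance = 0.2394 + 0.19 + 0.24 = 0.6694.
With dosing unchanged, steady-state concentration scales as 1/CL: 8.58 / 0.6694 = 12.8 ng/mL.

12.8 ng/mL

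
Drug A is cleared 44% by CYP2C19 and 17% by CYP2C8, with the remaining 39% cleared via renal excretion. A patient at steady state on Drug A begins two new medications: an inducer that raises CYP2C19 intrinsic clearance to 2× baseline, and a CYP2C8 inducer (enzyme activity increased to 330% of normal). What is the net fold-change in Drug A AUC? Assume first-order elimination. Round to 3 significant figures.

0.546

The CYP2C19 pathway (44% of clearance) increases to 2× activity: 0.44 × 2 = 0.88.
The CYP2C8 pathway (17% of clearance) is boosted to 3.3× activity: 0.17 × 3.3 = 0.561.
Non-CYP routes (39%) are unchanged.
Relative clearance = 0.88 + 0.561 + 0.39 = 1.831.
Net AUC ratio = 1 / 1.831 = 0.546.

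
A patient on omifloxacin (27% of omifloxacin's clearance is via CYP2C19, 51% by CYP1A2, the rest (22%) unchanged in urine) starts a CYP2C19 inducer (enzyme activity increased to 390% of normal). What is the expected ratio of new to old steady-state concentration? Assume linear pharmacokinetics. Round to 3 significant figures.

0.561

The CYP2C19 pathway (27% of clearance) is boosted to 3.9× activity: 0.27 × 3.9 = 1.053.
CYP1A2 (51%) and the residual 22% are unaffected.
Relative clearance = 1.053 + 0.51 + 0.22 = 1.783.
Steady-state concentration is inversely proportional to clearance, so the fold-change is 1 / 1.783 = 0.561.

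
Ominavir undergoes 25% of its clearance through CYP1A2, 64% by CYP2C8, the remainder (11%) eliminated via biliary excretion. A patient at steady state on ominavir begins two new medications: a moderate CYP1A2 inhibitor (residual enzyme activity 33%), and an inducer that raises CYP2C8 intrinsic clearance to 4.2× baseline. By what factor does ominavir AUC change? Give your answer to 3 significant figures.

0.347

CYP1A2: 0.25 × 0.33 = 0.0825
CYP2C8: 0.64 × 4.2 = 2.688
Other: 0.11 (unchanged)
New clearance relative to baseline: 0.0825 + 2.688 + 0.11 = 2.8805.
Because AUC varies inversely with clearance, the combined effect is 1 / 2.8805 = 0.347.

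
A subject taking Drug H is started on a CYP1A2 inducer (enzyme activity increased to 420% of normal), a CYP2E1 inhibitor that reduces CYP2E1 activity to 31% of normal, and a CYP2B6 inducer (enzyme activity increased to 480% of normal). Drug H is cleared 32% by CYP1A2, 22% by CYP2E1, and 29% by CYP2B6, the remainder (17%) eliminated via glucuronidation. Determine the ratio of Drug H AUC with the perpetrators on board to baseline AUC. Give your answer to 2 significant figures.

0.34

CYP1A2: 0.32 × 4.2 = 1.344
CYP2E1: 0.22 × 0.31 = 0.0682
CYP2B6: 0.29 × 4.8 = 1.392
Other: 0.17 (unchanged)
New clearance relative to baseline: 1.344 + 0.0682 + 1.392 + 0.17 = 2.9742.
Because AUC varies inversely with clearance, the combined effect is 1 / 2.9742 = 0.34.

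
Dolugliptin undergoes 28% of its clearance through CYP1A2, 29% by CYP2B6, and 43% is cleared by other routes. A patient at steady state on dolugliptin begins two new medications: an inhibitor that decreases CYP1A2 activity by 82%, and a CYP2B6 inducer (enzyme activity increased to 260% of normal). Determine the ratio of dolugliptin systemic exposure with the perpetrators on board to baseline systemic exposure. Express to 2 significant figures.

CYP1A2: 0.28 × 0.18 = 0.0504
CYP2B6: 0.29 × 2.6 = 0.754
Other: 0.43 (unchanged)
New clearance relative to baseline: 0.0504 + 0.754 + 0.43 = 1.2344.
Because systemic exposure varies inversely with clearance, the combined effect is 1 / 1.2344 = 0.81.

0.81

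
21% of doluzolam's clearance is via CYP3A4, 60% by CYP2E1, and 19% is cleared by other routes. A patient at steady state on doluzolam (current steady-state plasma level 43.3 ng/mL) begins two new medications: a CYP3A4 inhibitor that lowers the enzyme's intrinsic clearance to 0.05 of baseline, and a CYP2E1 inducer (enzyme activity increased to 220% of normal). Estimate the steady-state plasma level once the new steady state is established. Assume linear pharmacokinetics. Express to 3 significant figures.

28.5 ng/mL

The CYP3A4 pathway (21% of clearance) drops to 0.05× activity: 0.21 × 0.05 = 0.0105.
The CYP2E1 pathway (60% of clearance) increases to 2.2× activity: 0.6 × 2.2 = 1.32.
The remaining 19% of clearance is unaffected.
New clearance relative to baseline: 0.0105 + 1.32 + 0.19 = 1.5205.
New steady-state plasma level = 43.3 / 1.5205 = 28.5 ng/mL (concentration scales inversely with clearance).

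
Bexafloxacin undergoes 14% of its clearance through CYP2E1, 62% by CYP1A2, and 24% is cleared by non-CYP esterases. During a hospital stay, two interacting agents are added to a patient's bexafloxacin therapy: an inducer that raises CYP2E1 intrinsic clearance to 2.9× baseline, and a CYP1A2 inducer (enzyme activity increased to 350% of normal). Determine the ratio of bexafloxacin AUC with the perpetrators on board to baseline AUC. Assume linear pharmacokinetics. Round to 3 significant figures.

The CYP2E1 pathway (14% of clearance) rises to 2.9× activity: 0.14 × 2.9 = 0.406.
The CYP1A2 pathway (62% of clearance) rises to 3.5× activity: 0.62 × 3.5 = 2.17.
The remaining 24% of clearance is unaffected.
Relative clearance = 0.406 + 2.17 + 0.24 = 2.816.
Because AUC varies inversely with clearance, the combined effect is 1 / 2.816 = 0.355.

0.355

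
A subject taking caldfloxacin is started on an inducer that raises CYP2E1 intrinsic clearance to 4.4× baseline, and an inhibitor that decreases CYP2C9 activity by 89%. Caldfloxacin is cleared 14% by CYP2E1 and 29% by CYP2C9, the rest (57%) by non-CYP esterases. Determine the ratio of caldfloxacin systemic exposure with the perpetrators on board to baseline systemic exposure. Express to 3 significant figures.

0.821

CYP2E1: 0.14 × 4.4 = 0.616
CYP2C9: 0.29 × 0.11 = 0.0319
Other: 0.57 (unchanged)
Relative clearance = 0.616 + 0.0319 + 0.57 = 1.2179.
Because systemic exposure varies inversely with clearance, the combined effect is 1 / 1.2179 = 0.821.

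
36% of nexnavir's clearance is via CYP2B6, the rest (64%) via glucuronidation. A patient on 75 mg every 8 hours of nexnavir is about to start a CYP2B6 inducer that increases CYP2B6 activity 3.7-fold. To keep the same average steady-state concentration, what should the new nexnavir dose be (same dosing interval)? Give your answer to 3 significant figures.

The CYP2B6 pathway (36% of clearance) increases to 3.7× activity: 0.36 × 3.7 = 1.332.
Non-CYP routes (64%) are unchanged.
New clearance relative to baseline: 1.332 + 0.64 = 1.972.
Css,avg = (dose rate)/CL, so holding Css fixed requires dose ∝ CL: 75 × 1.972 = 148 mg.

148 mg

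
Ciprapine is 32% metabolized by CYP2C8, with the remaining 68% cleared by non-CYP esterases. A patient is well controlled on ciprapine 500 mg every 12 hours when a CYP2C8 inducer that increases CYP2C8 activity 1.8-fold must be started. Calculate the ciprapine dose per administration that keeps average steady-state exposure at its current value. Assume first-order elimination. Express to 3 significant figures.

628 mg

CYP2C8: 0.32 × 1.8 = 0.576
Other: 0.68 (unchanged)
New clearance relative to baseline: 0.576 + 0.68 = 1.256.
To maintain the same steady-state level, dose must scale with clearance: new dose = 500 × 1.256 = 628 mg.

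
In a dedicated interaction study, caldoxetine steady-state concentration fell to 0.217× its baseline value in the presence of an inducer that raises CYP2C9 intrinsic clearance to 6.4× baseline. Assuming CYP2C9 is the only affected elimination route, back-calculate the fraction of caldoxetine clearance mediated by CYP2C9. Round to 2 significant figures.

0.67

CL'/CL = 1 / 0.217 = 4.608
6.4·fm + (1 − fm) = 4.608
fm = (4.608 − 1) / (6.4 − 1) = 0.67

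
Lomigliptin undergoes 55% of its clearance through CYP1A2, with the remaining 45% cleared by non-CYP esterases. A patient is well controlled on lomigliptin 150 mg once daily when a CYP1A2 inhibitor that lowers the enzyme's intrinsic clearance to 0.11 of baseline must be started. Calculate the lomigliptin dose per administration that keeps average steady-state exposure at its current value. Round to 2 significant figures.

CYP1A2: 0.55 × 0.11 = 0.0605
Other: 0.45 (unchanged)
New clearance relative to baseline: 0.0605 + 0.45 = 0.5105.
Exposure is unchanged when dose changes in proportion to clearance. New dose = 150 mg × 0.5105 = 77 mg.

77 mg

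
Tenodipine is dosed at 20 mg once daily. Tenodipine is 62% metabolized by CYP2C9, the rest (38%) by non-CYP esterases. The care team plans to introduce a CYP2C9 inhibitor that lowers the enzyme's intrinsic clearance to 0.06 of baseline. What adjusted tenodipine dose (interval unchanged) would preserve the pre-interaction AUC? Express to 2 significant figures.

8.3 mg

The CYP2C9 pathway (62% of clearance) is reduced to 0.06× activity: 0.62 × 0.06 = 0.0372.
The remaining 38% of clearance is unaffected.
New clearance relative to baseline: 0.0372 + 0.38 = 0.4172.
Css,avg = (dose rate)/CL, so holding Css fixed requires dose ∝ CL: 20 × 0.4172 = 8.3 mg.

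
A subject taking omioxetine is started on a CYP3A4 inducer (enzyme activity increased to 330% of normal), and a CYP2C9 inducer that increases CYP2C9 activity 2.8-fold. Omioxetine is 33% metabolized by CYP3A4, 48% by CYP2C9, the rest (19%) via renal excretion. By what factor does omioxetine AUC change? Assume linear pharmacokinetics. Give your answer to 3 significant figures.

The CYP3A4 pathway (33% of clearance) is boosted to 3.3× activity: 0.33 × 3.3 = 1.089.
The CYP2C9 pathway (48% of clearance) increases to 2.8× activity: 0.48 × 2.8 = 1.344.
Non-CYP routes (19%) are unchanged.
Relative clearance = 1.089 + 1.344 + 0.19 = 2.623.
Because AUC varies inversely with clearance, the combined effect is 1 / 2.623 = 0.381.

0.381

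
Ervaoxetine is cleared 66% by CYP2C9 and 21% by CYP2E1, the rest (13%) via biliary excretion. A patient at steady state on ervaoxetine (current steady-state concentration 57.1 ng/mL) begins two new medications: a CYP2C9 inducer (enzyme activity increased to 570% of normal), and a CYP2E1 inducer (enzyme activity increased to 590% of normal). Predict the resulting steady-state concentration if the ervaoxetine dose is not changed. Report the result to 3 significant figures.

The CYP2C9 pathway (66% of clearance) rises to 5.7× activity: 0.66 × 5.7 = 3.762.
The CYP2E1 pathway (21% of clearance) increases to 5.9× activity: 0.21 × 5.9 = 1.239.
Non-CYP routes (13%) are unchanged.
CL_new/CL_old = 3.762 + 1.239 + 0.13 = 5.131.
Steady-state concentration ∝ 1/CL: new value = 57.1 / 5.131 = 11.1 ng/mL.

11.1 ng/mL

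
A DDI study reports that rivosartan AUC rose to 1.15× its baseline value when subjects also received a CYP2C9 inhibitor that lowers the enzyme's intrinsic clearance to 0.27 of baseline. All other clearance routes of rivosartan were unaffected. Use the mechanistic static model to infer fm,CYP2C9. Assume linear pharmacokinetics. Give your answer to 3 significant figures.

0.179

Let x = fm,CYP2C9. Because AUC ∝ 1/CL, relative clearance fell to 1/1.15 = 0.8696.
Only the CYP2C9 route changed, so 0.8696 = x·0.27 + (1 − x), giving x = 0.179.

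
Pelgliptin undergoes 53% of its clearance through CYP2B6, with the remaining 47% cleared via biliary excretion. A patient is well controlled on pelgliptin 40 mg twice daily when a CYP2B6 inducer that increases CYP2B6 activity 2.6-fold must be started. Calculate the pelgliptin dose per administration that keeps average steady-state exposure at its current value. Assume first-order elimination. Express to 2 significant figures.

74 mg

CYP2B6: 0.53 × 2.6 = 1.378
Other: 0.47 (unchanged)
CL_new/CL_old = 1.378 + 0.47 = 1.848.
To maintain the same steady-state level, dose must scale with clearance: new dose = 40 × 1.848 = 74 mg.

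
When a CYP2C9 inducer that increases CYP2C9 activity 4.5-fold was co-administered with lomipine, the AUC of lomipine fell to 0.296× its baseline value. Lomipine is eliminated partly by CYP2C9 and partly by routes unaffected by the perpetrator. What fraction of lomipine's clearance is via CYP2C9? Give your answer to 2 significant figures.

0.68

Write x for the fraction cleared via CYP2C9. The observed AUC change means clearance rose to 1/0.296 = 3.378 of baseline.
Setting x·4.5 + (1 − x) = 3.378 and solving: x = (3.378 − 1)/(4.5 − 1) = 0.68.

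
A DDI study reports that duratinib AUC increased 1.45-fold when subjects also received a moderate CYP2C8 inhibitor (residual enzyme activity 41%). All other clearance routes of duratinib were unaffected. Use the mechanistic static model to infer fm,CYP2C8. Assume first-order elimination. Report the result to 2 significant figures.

CL'/CL = 1 / 1.45 = 0.6897
0.41·fm + (1 − fm) = 0.6897
fm = (0.6897 − 1) / (0.41 − 1) = 0.53

0.53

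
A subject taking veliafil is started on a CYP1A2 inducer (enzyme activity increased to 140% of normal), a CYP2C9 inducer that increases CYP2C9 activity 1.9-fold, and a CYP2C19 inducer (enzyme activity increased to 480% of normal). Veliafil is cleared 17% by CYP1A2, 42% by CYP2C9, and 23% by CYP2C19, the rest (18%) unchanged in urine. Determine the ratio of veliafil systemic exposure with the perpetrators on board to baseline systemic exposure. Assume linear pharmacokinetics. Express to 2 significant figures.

CYP1A2: 0.17 × 1.4 = 0.238
CYP2C9: 0.42 × 1.9 = 0.798
CYP2C19: 0.23 × 4.8 = 1.104
Other: 0.18 (unchanged)
CL_new/CL_old = 0.238 + 0.798 + 1.104 + 0.18 = 2.32.
Because systemic exposure varies inversely with clearance, the combined effect is 1 / 2.32 = 0.43.

0.43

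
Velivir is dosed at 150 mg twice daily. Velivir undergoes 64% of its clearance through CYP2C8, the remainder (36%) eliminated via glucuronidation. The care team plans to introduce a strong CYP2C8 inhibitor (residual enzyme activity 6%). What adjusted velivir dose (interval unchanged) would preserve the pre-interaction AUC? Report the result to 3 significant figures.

CYP2C8: 0.64 × 0.06 = 0.0384
Other: 0.36 (unchanged)
CL_new/CL_old = 0.0384 + 0.36 = 0.3984.
Exposure is unchanged when dose changes in proportion to clearance. New dose = 150 mg × 0.3984 = 59.8 mg.

59.8 mg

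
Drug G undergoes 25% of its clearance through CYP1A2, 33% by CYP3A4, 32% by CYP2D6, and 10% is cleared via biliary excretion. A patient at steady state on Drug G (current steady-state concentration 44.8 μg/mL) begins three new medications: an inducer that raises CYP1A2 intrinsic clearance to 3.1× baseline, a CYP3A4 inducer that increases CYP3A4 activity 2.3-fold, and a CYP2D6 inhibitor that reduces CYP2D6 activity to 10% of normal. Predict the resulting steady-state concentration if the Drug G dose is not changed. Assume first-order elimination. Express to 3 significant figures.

The CYP1A2 pathway (25% of clearance) rises to 3.1× activity: 0.25 × 3.1 = 0.775.
The CYP3A4 pathway (33% of clearance) rises to 2.3× activity: 0.33 × 2.3 = 0.759.
The CYP2D6 pathway (32% of clearance) is reduced to 0.1× activity: 0.32 × 0.1 = 0.032.
The remaining 10% of clearance is unaffected.
Relative clearance = 0.775 + 0.759 + 0.032 + 0.1 = 1.666.
Dividing the baseline by the relative clearance: 44.8 / 1.666 = 26.9 μg/mL.

26.9 μg/mL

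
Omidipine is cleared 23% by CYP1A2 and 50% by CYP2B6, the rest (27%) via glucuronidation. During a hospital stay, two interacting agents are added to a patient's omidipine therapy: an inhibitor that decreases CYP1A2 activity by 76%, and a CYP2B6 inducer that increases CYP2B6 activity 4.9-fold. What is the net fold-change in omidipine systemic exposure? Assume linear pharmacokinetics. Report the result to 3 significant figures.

CYP1A2: 0.23 × 0.24 = 0.0552
CYP2B6: 0.5 × 4.9 = 2.45
Other: 0.27 (unchanged)
New clearance relative to baseline: 0.0552 + 2.45 + 0.27 = 2.7752.
Because systemic exposure varies inversely with clearance, the combined effect is 1 / 2.7752 = 0.360.

0.360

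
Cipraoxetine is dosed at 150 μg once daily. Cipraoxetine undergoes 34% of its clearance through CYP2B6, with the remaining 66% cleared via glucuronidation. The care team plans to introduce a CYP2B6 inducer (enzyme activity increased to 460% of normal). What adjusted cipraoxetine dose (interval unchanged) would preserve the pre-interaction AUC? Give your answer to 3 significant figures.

The CYP2B6 pathway (34% of clearance) is boosted to 4.6× activity: 0.34 × 4.6 = 1.564.
The remaining 66% of clearance is unaffected.
New clearance relative to baseline: 1.564 + 0.66 = 2.224.
Css,avg = (dose rate)/CL, so holding Css fixed requires dose ∝ CL: 150 × 2.224 = 334 μg.

334 μg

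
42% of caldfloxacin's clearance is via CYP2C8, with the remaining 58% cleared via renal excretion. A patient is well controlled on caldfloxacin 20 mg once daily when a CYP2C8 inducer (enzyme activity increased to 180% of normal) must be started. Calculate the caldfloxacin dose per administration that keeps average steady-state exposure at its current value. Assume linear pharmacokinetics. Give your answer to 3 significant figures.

26.7 mg

CYP2C8: 0.42 × 1.8 = 0.756
Other: 0.58 (unchanged)
New clearance relative to baseline: 0.756 + 0.58 = 1.336.
To maintain the same steady-state level, dose must scale with clearance: new dose = 20 × 1.336 = 26.7 mg.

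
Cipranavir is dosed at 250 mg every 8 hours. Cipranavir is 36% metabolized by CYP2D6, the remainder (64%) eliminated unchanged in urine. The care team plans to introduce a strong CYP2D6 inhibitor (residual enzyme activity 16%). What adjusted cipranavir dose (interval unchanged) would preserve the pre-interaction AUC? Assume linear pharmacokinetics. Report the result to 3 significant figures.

The CYP2D6 pathway (36% of clearance) falls to 0.16× activity: 0.36 × 0.16 = 0.0576.
The remaining 64% of clearance is unaffected.
Relative clearance = 0.0576 + 0.64 = 0.6976.
Exposure is unchanged when dose changes in proportion to clearance. New dose = 250 mg × 0.6976 = 174 mg.

174 mg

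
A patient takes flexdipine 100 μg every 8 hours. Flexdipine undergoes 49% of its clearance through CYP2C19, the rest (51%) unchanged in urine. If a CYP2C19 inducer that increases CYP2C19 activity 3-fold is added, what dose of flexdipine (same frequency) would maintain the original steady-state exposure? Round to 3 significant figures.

CYP2C19: 0.49 × 3 = 1.47
Other: 0.51 (unchanged)
CL_new/CL_old = 1.47 + 0.51 = 1.98.
To maintain the same steady-state level, dose must scale with clearance: new dose = 100 × 1.98 = 198 μg.

198 μg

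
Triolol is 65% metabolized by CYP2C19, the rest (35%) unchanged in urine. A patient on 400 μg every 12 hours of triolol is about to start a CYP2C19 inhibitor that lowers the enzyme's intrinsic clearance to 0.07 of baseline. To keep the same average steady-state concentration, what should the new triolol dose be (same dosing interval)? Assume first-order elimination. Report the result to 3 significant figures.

CYP2C19: 0.65 × 0.07 = 0.0455
Other: 0.35 (unchanged)
Relative clearance = 0.0455 + 0.35 = 0.3955.
To maintain the same steady-state level, dose must scale with clearance: new dose = 400 × 0.3955 = 158 μg.

158 μg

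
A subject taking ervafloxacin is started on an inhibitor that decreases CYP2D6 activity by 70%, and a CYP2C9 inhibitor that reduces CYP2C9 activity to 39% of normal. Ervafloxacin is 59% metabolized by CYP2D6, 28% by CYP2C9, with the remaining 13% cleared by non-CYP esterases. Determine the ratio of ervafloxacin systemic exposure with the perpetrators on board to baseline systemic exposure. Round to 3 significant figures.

The CYP2D6 pathway (59% of clearance) drops to 0.3× activity: 0.59 × 0.3 = 0.177.
The CYP2C9 pathway (28% of clearance) drops to 0.39× activity: 0.28 × 0.39 = 0.1092.
Non-CYP routes (13%) are unchanged.
Relative clearance = 0.177 + 0.1092 + 0.13 = 0.4162.
Net systemic exposure ratio = 1 / 0.4162 = 2.40.

2.40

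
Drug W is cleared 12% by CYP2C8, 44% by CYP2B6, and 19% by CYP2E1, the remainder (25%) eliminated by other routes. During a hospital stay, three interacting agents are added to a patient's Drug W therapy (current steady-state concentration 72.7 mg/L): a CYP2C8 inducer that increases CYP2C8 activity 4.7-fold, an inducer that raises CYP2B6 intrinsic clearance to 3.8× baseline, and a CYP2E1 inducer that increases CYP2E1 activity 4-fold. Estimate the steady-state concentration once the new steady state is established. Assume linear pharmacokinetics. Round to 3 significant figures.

CYP2C8: 0.12 × 4.7 = 0.564
CYP2B6: 0.44 × 3.8 = 1.672
CYP2E1: 0.19 × 4 = 0.76
Other: 0.25 (unchanged)
New clearance relative to baseline: 0.564 + 1.672 + 0.76 + 0.25 = 3.246.
Dividing the baseline by the relative clearance: 72.7 / 3.246 = 22.4 mg/L.

22.4 mg/L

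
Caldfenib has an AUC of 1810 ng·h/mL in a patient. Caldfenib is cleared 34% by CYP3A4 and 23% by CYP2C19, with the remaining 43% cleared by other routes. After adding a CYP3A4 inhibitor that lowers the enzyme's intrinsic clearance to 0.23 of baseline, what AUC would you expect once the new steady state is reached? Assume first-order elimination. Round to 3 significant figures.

2.45 × 10³ ng·h/mL

CYP3A4: 0.34 × 0.23 = 0.0782
CYP2C19: 0.23 (unchanged)
Other: 0.43 (unchanged)
CL_new/CL_old = 0.0782 + 0.23 + 0.43 = 0.7382.
New AUC = baseline ÷ relative clearance = 1810 / 0.7382 = 2.45 × 10³ ng·h/mL.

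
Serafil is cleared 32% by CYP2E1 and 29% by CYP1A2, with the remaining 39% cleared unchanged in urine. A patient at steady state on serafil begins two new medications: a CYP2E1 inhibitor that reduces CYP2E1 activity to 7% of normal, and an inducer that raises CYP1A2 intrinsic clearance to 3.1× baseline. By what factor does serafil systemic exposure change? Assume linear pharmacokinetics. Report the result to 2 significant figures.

0.76

The CYP2E1 pathway (32% of clearance) drops to 0.07× activity: 0.32 × 0.07 = 0.0224.
The CYP1A2 pathway (29% of clearance) increases to 3.1× activity: 0.29 × 3.1 = 0.899.
The remaining 39% of clearance is unaffected.
New clearance relative to baseline: 0.0224 + 0.899 + 0.39 = 1.3114.
Net systemic exposure ratio = 1 / 1.3114 = 0.76.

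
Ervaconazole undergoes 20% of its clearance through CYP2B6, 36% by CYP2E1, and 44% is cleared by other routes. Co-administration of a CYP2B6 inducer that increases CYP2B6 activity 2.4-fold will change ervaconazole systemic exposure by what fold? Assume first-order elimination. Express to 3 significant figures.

0.781

The CYP2B6 pathway (20% of clearance) is boosted to 2.4× activity: 0.2 × 2.4 = 0.48.
CYP2E1 (36%) and the residual 44% are unaffected.
CL_new/CL_old = 0.48 + 0.36 + 0.44 = 1.28.
Since systemic exposure ∝ 1/CL, the ratio is 1 / 1.28 = 0.781.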